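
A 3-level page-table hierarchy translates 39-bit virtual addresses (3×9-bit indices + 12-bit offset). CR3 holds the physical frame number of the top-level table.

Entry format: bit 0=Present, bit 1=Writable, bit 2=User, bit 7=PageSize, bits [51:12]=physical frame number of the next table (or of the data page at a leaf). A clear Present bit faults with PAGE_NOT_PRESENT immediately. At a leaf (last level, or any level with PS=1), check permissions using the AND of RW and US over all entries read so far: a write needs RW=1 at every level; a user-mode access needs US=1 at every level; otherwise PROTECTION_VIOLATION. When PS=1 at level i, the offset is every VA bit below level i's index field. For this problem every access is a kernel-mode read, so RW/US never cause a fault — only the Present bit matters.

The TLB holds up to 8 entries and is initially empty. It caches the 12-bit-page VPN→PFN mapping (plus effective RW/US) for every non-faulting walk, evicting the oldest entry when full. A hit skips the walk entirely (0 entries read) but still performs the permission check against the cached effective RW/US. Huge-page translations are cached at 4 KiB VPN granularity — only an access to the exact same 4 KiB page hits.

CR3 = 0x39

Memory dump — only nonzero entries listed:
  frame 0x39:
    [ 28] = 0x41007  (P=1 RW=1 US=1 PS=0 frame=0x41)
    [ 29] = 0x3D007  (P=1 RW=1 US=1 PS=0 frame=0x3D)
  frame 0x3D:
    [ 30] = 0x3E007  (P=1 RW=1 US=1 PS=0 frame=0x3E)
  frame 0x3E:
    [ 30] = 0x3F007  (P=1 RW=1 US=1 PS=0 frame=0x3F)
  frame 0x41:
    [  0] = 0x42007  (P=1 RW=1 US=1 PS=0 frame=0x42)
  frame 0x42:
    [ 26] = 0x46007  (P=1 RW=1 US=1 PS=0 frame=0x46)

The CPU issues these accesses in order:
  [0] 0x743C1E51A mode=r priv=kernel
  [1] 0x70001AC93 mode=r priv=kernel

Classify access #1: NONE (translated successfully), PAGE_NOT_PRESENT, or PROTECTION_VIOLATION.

Walk each access:
#0 VA=0x743C1E51A (r,kernel):
  [0] read 0x39 idx=29: raw=0x3D007 flags P=1 W=1 U=1 S=0
  [1] read 0x3D idx=30: raw=0x3E007 flags P=1 W=1 U=1 S=0
  [2] read 0x3E idx=30: raw=0x3F007 flags P=1 W=1 U=1 S=0
  ⇒ phys 0x3F51A  [3 reads]
#1 VA=0x70001AC93 (r,kernel):
  [0] read 0x39 idx=28: raw=0x41007 flags P=1 W=1 U=1 S=0
  [1] read 0x41 idx=0: raw=0x42007 flags P=1 W=1 U=1 S=0
  [2] read 0x42 idx=26: raw=0x46007 flags P=1 W=1 U=1 S=0
  ⇒ phys 0x46C93  [3 reads]

Access #1 fault: NONE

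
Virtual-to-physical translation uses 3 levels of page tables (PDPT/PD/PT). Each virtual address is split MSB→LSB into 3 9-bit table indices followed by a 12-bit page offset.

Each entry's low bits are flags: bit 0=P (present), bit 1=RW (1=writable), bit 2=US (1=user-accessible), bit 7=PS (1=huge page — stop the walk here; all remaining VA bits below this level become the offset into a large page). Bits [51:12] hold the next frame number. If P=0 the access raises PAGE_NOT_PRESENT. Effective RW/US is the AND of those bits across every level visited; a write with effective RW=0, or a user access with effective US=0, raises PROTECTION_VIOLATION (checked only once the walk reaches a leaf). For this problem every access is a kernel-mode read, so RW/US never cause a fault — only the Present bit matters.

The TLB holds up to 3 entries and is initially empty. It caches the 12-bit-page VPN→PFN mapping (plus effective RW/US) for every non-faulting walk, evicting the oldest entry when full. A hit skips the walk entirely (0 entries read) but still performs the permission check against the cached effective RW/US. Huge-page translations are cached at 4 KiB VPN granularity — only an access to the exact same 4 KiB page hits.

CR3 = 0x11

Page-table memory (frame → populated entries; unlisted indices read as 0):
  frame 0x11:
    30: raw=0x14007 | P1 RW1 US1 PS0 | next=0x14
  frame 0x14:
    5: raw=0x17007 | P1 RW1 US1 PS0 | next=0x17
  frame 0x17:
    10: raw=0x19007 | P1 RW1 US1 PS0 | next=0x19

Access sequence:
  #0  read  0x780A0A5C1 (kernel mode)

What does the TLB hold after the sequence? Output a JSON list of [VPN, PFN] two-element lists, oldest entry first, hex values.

Trace:
#0 VA=0x780A0A5C1 (r,kernel):
  [0] read 0x11 idx=30: raw=0x14007 flags P=1 W=1 U=1 S=0
  [1] read 0x14 idx=5: raw=0x17007 flags P=1 W=1 U=1 S=0
  [2] read 0x17 idx=10: raw=0x19007 flags P=1 W=1 U=1 S=0
  ✓ 0x195C1  — 3 lookups

TLB: [["0x780A0A", "0x19"]]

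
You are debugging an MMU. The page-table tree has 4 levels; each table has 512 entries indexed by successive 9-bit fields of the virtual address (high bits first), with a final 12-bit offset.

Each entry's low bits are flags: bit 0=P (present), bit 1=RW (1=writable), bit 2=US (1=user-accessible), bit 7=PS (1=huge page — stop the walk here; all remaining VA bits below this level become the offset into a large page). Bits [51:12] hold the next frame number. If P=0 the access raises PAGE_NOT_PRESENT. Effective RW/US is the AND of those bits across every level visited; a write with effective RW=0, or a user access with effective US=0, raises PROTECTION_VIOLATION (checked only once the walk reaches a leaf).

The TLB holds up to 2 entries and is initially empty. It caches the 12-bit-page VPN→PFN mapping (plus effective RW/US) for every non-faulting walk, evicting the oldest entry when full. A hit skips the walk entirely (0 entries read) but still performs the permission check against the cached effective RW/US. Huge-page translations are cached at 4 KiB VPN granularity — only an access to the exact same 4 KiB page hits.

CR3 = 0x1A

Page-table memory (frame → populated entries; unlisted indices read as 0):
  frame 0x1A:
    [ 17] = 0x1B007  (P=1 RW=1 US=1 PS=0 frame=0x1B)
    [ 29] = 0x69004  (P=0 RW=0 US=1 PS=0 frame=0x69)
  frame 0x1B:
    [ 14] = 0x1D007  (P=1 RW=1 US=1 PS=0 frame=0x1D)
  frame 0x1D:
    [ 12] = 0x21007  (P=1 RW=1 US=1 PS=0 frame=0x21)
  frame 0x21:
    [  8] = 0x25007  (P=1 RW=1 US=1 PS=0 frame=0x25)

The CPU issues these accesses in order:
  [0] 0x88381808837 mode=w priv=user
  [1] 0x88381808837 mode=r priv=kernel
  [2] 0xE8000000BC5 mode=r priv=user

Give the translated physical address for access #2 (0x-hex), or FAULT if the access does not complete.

Trace:
#0 VA=0x88381808837 (w,user):
  [0] read 0x1A idx=17: raw=0x1B007 flags P=1 W=1 U=1 S=0
  [1] read 0x1B idx=14: raw=0x1D007 flags P=1 W=1 U=1 S=0
  [2] read 0x1D idx=12: raw=0x21007 flags P=1 W=1 U=1 S=0
  [3] read 0x21 idx=8: raw=0x25007 flags P=1 W=1 U=1 S=0
  ✓ 0x25837  — 4 lookups
#1 VA=0x88381808837 (r,kernel):
  TLB hit vpn=0x88381808 → PA=0x25837
#2 VA=0xE8000000BC5 (r,user):
  [0] read 0x1A idx=29: raw=0x69004 flags P=0 W=0 U=1 S=0
  → PAGE_NOT_PRESENT  (1 entries read)

Access #2 PA: FAULT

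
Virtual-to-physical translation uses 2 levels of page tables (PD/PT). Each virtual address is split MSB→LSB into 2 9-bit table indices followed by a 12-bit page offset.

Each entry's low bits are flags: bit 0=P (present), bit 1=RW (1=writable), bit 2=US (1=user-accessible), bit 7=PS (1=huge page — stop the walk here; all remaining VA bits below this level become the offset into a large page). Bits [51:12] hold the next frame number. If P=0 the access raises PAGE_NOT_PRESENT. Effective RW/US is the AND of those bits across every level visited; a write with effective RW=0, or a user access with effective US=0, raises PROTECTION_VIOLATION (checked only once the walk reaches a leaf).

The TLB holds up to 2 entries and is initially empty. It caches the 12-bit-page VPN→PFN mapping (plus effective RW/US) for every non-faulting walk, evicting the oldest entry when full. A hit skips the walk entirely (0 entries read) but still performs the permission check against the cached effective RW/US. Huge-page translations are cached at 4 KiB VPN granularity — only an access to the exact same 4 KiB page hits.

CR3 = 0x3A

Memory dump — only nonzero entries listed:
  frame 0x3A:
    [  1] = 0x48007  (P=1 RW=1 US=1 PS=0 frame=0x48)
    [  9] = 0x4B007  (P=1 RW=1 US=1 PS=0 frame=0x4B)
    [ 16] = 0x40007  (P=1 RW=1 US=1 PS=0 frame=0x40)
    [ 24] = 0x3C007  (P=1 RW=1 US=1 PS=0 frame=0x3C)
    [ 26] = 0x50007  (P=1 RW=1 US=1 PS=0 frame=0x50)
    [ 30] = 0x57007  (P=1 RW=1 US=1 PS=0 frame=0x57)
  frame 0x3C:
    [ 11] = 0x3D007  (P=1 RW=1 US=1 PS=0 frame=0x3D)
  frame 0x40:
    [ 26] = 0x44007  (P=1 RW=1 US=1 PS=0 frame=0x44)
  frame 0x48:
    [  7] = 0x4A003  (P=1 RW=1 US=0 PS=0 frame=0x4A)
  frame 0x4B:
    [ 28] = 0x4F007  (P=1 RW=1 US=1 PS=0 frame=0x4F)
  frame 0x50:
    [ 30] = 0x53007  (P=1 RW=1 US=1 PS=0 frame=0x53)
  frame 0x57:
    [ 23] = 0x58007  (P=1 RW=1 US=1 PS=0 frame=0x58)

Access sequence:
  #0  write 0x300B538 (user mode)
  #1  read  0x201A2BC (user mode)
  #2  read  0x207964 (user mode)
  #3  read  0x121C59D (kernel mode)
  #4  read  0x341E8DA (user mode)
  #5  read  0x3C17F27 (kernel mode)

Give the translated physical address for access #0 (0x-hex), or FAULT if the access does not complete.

Per-access translation:
#0 VA=0x300B538 (w,user):
  [0] read 0x3A idx=24: raw=0x3C007 flags P=1 W=1 U=1 S=0
  [1] read 0x3C idx=11: raw=0x3D007 flags P=1 W=1 U=1 S=0
  ⇒ phys 0x3D538  [2 reads]
#1 VA=0x201A2BC (r,user):
  [0] read 0x3A idx=16: raw=0x40007 flags P=1 W=1 U=1 S=0
  [1] read 0x40 idx=26: raw=0x44007 flags P=1 W=1 U=1 S=0
  ⇒ phys 0x442BC  [2 reads]
#2 VA=0x207964 (r,user):
  [0] read 0x3A idx=1: raw=0x48007 flags P=1 W=1 U=1 S=0
  [1] read 0x48 idx=7: raw=0x4A003 flags P=1 W=1 U=0 S=0
  ✗ PROTECTION_VIOLATION  [2 reads]
#3 VA=0x121C59D (r,kernel):
  [0] read 0x3A idx=9: raw=0x4B007 flags P=1 W=1 U=1 S=0
  [1] read 0x4B idx=28: raw=0x4F007 flags P=1 W=1 U=1 S=0
  ⇒ phys 0x4F59D  [2 reads]
#4 VA=0x341E8DA (r,user):
  [0] read 0x3A idx=26: raw=0x50007 flags P=1 W=1 U=1 S=0
  [1] read 0x50 idx=30: raw=0x53007 flags P=1 W=1 U=1 S=0
  ⇒ phys 0x538DA  [2 reads]
#5 VA=0x3C17F27 (r,kernel):
  [0] read 0x3A idx=30: raw=0x57007 flags P=1 W=1 U=1 S=0
  [1] read 0x57 idx=23: raw=0x58007 flags P=1 W=1 U=1 S=0
  ⇒ phys 0x58F27  [2 reads]

Access #0 PA: 0x3D538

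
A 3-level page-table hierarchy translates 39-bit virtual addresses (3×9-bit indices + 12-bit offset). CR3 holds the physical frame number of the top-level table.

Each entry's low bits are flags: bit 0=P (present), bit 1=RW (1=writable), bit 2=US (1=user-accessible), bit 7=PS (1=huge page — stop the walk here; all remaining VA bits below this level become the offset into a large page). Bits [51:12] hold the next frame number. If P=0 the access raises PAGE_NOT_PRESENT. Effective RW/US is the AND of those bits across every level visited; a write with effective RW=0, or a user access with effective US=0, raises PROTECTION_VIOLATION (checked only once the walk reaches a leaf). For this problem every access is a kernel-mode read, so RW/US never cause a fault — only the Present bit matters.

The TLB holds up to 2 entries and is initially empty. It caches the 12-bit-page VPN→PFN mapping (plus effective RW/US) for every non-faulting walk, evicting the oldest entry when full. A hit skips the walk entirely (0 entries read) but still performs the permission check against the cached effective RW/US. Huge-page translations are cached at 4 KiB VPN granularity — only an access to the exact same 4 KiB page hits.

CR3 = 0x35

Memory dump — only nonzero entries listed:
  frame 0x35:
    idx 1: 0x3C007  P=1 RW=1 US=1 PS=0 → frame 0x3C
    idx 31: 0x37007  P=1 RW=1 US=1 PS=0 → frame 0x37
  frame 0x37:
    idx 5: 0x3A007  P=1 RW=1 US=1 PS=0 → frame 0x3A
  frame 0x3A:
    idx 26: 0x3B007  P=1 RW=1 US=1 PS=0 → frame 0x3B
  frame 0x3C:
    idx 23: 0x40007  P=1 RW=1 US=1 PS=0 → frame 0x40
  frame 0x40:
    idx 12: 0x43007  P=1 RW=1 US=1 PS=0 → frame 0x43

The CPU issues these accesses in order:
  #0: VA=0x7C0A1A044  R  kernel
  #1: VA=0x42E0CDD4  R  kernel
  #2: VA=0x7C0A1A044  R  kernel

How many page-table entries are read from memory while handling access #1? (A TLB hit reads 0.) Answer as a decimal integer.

Trace:
#0 VA=0x7C0A1A044 (r,kernel):
  [0] read 0x35 idx=31: raw=0x37007 flags P=1 W=1 U=1 S=0
  [1] read 0x37 idx=5: raw=0x3A007 flags P=1 W=1 U=1 S=0
  [2] read 0x3A idx=26: raw=0x3B007 flags P=1 W=1 U=1 S=0
  ✓ 0x3B044  — 3 lookups
#1 VA=0x42E0CDD4 (r,kernel):
  [0] read 0x35 idx=1: raw=0x3C007 flags P=1 W=1 U=1 S=0
  [1] read 0x3C idx=23: raw=0x40007 flags P=1 W=1 U=1 S=0
  [2] read 0x40 idx=12: raw=0x43007 flags P=1 W=1 U=1 S=0
  ✓ 0x43DD4  — 3 lookups
#2 VA=0x7C0A1A044 (r,kernel):
  TLB hit vpn=0x7C0A1A → PA=0x3B044

Entries read for #1: 3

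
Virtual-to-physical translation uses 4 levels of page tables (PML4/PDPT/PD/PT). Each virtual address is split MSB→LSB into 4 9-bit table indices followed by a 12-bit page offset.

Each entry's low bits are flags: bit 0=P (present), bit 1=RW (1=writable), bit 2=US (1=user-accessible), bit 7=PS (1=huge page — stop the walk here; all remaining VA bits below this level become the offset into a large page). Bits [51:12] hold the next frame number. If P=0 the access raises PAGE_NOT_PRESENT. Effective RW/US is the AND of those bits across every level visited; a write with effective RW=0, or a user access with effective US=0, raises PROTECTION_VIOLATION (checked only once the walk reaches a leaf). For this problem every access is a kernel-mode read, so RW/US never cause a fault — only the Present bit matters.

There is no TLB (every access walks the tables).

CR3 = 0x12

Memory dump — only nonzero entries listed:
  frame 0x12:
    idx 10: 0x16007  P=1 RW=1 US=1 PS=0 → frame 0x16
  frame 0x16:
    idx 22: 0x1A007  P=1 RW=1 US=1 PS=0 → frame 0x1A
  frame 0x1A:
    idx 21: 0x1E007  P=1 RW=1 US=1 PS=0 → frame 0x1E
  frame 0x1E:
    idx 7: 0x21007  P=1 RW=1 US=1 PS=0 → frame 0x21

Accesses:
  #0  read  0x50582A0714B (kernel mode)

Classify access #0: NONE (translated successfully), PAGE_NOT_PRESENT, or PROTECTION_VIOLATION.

Walk each access:
#0 VA=0x50582A0714B (r,kernel):
  [0] read 0x12 idx=10: raw=0x16007 flags P=1 W=1 U=1 S=0
  [1] read 0x16 idx=22: raw=0x1A007 flags P=1 W=1 U=1 S=0
  [2] read 0x1A idx=21: raw=0x1E007 flags P=1 W=1 U=1 S=0
  [3] read 0x1E idx=7: raw=0x21007 flags P=1 W=1 U=1 S=0
  ⇒ phys 0x2114B  [4 reads]

Access #0 fault: NONE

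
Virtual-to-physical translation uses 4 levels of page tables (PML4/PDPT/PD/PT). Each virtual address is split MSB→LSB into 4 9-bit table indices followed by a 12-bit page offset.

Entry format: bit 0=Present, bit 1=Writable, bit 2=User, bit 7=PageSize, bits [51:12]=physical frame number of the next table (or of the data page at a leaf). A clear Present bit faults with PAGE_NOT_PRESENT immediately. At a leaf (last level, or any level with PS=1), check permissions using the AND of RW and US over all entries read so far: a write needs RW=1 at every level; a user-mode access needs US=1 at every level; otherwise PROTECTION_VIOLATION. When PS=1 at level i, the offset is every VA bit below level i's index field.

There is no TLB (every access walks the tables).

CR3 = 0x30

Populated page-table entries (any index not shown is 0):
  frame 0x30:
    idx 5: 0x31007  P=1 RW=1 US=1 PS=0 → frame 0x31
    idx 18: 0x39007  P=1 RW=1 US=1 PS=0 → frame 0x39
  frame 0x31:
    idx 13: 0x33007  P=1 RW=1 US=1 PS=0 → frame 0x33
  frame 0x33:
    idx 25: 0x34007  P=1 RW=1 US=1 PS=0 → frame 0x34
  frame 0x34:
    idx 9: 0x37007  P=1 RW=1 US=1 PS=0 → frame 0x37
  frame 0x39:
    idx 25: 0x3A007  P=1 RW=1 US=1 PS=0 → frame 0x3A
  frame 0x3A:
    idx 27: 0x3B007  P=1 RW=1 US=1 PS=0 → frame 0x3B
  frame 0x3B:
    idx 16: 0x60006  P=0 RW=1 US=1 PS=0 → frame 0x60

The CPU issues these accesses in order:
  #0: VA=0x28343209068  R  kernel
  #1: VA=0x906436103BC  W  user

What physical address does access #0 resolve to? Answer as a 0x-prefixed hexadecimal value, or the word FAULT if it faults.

Per-access translation:
#0 VA=0x28343209068 (r,kernel):
  lvl0: tbl 0x30, slot 5 ⇒ 0x31007 (P1/RW1/US1/PS0)
  lvl1: tbl 0x31, slot 13 ⇒ 0x33007 (P1/RW1/US1/PS0)
  lvl2: tbl 0x33, slot 25 ⇒ 0x34007 (P1/RW1/US1/PS0)
  lvl3: tbl 0x34, slot 9 ⇒ 0x37007 (P1/RW1/US1/PS0)
  → PA=0x37068  (4 entries read)
#1 VA=0x906436103BC (w,user):
  lvl0: tbl 0x30, slot 18 ⇒ 0x39007 (P1/RW1/US1/PS0)
  lvl1: tbl 0x39, slot 25 ⇒ 0x3A007 (P1/RW1/US1/PS0)
  lvl2: tbl 0x3A, slot 27 ⇒ 0x3B007 (P1/RW1/US1/PS0)
  lvl3: tbl 0x3B, slot 16 ⇒ 0x60006 (P0/RW1/US1/PS0)
  → PAGE_NOT_PRESENT  (4 entries read)

Access #0 PA: 0x37068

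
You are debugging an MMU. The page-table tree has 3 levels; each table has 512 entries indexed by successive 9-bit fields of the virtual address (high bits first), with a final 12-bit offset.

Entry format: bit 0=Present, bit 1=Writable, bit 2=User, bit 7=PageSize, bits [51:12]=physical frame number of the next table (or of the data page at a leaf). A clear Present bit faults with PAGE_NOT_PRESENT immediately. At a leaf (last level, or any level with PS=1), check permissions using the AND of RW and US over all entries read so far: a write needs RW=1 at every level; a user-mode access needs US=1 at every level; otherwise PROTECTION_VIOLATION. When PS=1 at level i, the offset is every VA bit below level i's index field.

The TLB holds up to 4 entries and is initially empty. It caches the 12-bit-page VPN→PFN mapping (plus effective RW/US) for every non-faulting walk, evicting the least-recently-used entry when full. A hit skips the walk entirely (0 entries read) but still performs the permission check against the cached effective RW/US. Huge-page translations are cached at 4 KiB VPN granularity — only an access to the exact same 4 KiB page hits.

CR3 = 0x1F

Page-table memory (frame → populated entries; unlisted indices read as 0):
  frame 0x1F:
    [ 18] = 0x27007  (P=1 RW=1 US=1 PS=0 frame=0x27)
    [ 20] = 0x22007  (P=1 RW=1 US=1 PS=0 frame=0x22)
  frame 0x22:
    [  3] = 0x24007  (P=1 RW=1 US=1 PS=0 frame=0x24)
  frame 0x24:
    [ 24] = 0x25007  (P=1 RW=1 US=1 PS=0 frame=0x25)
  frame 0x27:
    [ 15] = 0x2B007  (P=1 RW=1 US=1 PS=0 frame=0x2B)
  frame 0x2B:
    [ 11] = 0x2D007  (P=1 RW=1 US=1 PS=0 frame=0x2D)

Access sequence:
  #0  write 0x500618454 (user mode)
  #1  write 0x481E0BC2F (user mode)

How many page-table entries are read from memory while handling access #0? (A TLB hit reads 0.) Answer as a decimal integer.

Trace:
#0 VA=0x500618454 (w,user):
  lvl0: tbl 0x1F, slot 20 ⇒ 0x22007 (P1/RW1/US1/PS0)
  lvl1: tbl 0x22, slot 3 ⇒ 0x24007 (P1/RW1/US1/PS0)
  lvl2: tbl 0x24, slot 24 ⇒ 0x25007 (P1/RW1/US1/PS0)
  ✓ 0x25454  — 3 lookups
#1 VA=0x481E0BC2F (w,user):
  lvl0: tbl 0x1F, slot 18 ⇒ 0x27007 (P1/RW1/US1/PS0)
  lvl1: tbl 0x27, slot 15 ⇒ 0x2B007 (P1/RW1/US1/PS0)
  lvl2: tbl 0x2B, slot 11 ⇒ 0x2D007 (P1/RW1/US1/PS0)
  ✓ 0x2DC2F  — 3 lookups

Entries read for #0: 3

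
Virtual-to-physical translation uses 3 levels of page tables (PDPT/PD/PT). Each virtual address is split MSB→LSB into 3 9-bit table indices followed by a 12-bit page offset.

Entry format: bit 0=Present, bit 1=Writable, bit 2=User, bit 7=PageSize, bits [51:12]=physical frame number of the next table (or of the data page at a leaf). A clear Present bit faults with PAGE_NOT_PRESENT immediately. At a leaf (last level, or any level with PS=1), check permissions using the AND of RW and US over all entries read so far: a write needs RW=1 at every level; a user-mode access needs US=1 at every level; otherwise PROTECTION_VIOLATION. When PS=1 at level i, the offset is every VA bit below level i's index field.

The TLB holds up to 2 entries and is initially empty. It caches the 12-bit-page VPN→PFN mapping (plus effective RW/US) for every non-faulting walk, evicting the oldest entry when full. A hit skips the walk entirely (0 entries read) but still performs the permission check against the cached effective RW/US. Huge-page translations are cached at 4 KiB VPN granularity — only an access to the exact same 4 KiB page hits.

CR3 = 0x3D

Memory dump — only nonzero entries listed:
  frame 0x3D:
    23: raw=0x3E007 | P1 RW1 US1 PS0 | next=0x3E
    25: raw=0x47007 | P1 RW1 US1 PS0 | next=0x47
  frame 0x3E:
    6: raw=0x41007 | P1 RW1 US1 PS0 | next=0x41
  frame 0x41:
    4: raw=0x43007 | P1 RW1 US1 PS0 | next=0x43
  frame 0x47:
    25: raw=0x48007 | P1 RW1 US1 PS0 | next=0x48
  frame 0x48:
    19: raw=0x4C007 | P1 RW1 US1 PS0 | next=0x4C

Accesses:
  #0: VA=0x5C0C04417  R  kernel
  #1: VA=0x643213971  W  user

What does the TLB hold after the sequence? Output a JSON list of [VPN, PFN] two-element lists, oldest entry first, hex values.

Walk each access:
#0 VA=0x5C0C04417 (r,kernel):
  lvl0: tbl 0x3D, slot 23 ⇒ 0x3E007 (P1/RW1/US1/PS0)
  lvl1: tbl 0x3E, slot 6 ⇒ 0x41007 (P1/RW1/US1/PS0)
  lvl2: tbl 0x41, slot 4 ⇒ 0x43007 (P1/RW1/US1/PS0)
  ⇒ phys 0x43417  [3 reads]
#1 VA=0x643213971 (w,user):
  lvl0: tbl 0x3D, slot 25 ⇒ 0x47007 (P1/RW1/US1/PS0)
  lvl1: tbl 0x47, slot 25 ⇒ 0x48007 (P1/RW1/US1/PS0)
  lvl2: tbl 0x48, slot 19 ⇒ 0x4C007 (P1/RW1/US1/PS0)
  ⇒ phys 0x4C971  [3 reads]

TLB: [["0x5C0C04", "0x43"], ["0x643213", "0x4C"]]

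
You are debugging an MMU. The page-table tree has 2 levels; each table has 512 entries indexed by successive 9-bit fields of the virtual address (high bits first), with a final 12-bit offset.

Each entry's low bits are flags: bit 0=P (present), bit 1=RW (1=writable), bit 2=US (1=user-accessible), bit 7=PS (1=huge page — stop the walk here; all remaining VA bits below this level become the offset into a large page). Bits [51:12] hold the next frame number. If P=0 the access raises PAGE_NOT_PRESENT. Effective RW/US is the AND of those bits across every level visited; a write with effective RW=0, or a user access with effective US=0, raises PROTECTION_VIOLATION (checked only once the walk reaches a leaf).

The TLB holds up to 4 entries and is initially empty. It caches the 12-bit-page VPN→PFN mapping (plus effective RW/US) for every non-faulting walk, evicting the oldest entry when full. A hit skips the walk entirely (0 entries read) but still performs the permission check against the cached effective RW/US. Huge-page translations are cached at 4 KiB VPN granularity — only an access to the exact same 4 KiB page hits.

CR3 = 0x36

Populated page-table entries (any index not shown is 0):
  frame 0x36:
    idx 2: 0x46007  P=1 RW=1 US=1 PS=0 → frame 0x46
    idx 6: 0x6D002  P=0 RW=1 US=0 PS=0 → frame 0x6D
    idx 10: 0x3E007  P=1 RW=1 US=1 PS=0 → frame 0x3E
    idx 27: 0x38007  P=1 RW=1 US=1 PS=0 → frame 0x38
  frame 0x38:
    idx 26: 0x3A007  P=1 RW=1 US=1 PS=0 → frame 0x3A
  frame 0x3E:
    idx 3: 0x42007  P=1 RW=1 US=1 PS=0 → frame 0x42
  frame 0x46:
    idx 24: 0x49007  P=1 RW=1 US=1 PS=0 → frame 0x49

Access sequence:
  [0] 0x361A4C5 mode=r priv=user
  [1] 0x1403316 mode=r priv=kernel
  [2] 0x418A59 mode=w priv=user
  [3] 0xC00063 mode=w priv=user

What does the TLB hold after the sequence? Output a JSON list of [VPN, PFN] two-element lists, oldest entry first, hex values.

Walk each access:
#0 VA=0x361A4C5 (r,user):
  lvl0: tbl 0x36, slot 27 ⇒ 0x38007 (P1/RW1/US1/PS0)
  lvl1: tbl 0x38, slot 26 ⇒ 0x3A007 (P1/RW1/US1/PS0)
  ⇒ phys 0x3A4C5  [2 reads]
#1 VA=0x1403316 (r,kernel):
  lvl0: tbl 0x36, slot 10 ⇒ 0x3E007 (P1/RW1/US1/PS0)
  lvl1: tbl 0x3E, slot 3 ⇒ 0x42007 (P1/RW1/US1/PS0)
  ⇒ phys 0x42316  [2 reads]
#2 VA=0x418A59 (w,user):
  lvl0: tbl 0x36, slot 2 ⇒ 0x46007 (P1/RW1/US1/PS0)
  lvl1: tbl 0x46, slot 24 ⇒ 0x49007 (P1/RW1/US1/PS0)
  ⇒ phys 0x49A59  [2 reads]
#3 VA=0xC00063 (w,user):
  lvl0: tbl 0x36, slot 6 ⇒ 0x6D002 (P0/RW1/US0/PS0)
  → PAGE_NOT_PRESENT  (1 entries read)

TLB: [["0x361A", "0x3A"], ["0x1403", "0x42"], ["0x418", "0x49"]]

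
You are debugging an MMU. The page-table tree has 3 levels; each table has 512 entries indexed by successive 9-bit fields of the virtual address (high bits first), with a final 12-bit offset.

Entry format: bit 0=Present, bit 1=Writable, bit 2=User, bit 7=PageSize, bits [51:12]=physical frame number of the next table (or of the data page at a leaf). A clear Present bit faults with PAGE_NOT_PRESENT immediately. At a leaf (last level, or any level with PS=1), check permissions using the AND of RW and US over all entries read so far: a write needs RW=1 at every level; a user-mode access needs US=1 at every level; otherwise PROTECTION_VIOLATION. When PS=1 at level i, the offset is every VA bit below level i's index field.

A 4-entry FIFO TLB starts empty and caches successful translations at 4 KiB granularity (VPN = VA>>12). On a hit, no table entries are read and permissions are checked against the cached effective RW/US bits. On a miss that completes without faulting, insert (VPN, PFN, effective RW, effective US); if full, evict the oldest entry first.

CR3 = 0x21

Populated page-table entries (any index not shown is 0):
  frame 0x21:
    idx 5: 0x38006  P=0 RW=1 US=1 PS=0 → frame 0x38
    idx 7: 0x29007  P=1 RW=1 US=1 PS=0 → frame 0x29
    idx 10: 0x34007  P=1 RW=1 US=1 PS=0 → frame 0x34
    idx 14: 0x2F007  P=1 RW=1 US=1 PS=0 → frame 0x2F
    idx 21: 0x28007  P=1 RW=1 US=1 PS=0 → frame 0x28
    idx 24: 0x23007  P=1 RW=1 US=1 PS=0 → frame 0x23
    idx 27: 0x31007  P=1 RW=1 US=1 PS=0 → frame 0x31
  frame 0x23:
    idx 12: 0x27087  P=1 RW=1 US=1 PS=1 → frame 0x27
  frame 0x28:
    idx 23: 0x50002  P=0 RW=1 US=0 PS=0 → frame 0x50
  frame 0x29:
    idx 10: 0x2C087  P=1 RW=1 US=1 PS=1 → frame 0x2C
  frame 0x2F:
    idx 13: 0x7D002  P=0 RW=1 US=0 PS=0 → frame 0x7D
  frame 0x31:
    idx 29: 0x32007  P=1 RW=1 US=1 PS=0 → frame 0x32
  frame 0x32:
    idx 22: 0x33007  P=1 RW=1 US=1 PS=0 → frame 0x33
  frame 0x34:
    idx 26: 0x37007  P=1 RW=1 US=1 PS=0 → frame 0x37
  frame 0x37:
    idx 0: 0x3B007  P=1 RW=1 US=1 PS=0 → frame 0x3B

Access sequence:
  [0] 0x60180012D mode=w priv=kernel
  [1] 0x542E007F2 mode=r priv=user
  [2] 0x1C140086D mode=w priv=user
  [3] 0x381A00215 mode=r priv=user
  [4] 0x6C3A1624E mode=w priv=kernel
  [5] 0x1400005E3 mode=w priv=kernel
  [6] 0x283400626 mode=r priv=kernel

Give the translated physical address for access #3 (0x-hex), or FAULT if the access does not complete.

Per-access translation:
#0 VA=0x60180012D (w,kernel):
  L0 @0x21[24] → 0x23007  P=1,RW=1,US=1,PS=0
  L1 @0x23[12] → 0x27087  P=1,RW=1,US=1,PS=1
  ⇒ phys 0x2712D (huge @L1)  [2 reads]
#1 VA=0x542E007F2 (r,user):
  L0 @0x21[21] → 0x28007  P=1,RW=1,US=1,PS=0
  L1 @0x28[23] → 0x50002  P=0,RW=1,US=0,PS=0
  ⇒ fault: PAGE_NOT_PRESENT  — 2 lookups
#2 VA=0x1C140086D (w,user):
  L0 @0x21[7] → 0x29007  P=1,RW=1,US=1,PS=0
  L1 @0x29[10] → 0x2C087  P=1,RW=1,US=1,PS=1
  ⇒ phys 0x2C86D (huge @L1)  [2 reads]
#3 VA=0x381A00215 (r,user):
  L0 @0x21[14] → 0x2F007  P=1,RW=1,US=1,PS=0
  L1 @0x2F[13] → 0x7D002  P=0,RW=1,US=0,PS=0
  ⇒ fault: PAGE_NOT_PRESENT  — 2 lookups
#4 VA=0x6C3A1624E (w,kernel):
  L0 @0x21[27] → 0x31007  P=1,RW=1,US=1,PS=0
  L1 @0x31[29] → 0x32007  P=1,RW=1,US=1,PS=0
  L2 @0x32[22] → 0x33007  P=1,RW=1,US=1,PS=0
  ⇒ phys 0x3324E  [3 reads]
#5 VA=0x1400005E3 (w,kernel):
  L0 @0x21[5] → 0x38006  P=0,RW=1,US=1,PS=0
  ⇒ fault: PAGE_NOT_PRESENT  — 1 lookups
#6 VA=0x283400626 (r,kernel):
  L0 @0x21[10] → 0x34007  P=1,RW=1,US=1,PS=0
  L1 @0x34[26] → 0x37007  P=1,RW=1,US=1,PS=0
  L2 @0x37[0] → 0x3B007  P=1,RW=1,US=1,PS=0
  ⇒ phys 0x3B626  [3 reads]

Access #3 PA: FAULT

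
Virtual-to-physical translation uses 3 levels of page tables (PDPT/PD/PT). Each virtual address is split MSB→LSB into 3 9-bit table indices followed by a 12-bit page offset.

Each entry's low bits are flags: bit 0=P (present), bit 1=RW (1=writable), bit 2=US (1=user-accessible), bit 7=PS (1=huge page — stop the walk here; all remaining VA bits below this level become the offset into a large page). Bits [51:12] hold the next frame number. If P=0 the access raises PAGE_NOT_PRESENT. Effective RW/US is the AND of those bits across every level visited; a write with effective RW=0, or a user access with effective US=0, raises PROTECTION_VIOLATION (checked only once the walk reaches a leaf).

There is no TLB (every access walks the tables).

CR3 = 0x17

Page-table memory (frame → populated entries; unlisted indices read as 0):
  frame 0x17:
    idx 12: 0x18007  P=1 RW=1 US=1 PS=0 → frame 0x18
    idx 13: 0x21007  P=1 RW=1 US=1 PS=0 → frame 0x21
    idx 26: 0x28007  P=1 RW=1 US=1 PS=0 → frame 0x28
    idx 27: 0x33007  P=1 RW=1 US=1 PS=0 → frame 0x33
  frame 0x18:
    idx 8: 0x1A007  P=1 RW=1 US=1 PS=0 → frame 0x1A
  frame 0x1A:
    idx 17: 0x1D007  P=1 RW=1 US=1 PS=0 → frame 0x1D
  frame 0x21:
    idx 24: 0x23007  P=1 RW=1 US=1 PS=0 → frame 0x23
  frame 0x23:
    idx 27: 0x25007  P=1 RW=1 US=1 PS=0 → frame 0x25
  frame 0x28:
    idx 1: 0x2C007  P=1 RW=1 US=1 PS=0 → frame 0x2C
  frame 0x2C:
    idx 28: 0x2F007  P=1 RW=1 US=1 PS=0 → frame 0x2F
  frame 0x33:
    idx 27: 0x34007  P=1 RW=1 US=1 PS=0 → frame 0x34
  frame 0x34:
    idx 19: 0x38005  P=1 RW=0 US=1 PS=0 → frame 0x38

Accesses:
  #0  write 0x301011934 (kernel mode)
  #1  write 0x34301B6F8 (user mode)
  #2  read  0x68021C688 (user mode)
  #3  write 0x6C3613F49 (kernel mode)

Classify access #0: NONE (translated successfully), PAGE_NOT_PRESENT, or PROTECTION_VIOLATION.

Walk each access:
#0 VA=0x301011934 (w,kernel):
  [0] read 0x17 idx=12: raw=0x18007 flags P=1 W=1 U=1 S=0
  [1] read 0x18 idx=8: raw=0x1A007 flags P=1 W=1 U=1 S=0
  [2] read 0x1A idx=17: raw=0x1D007 flags P=1 W=1 U=1 S=0
  ✓ 0x1D934  — 3 lookups
#1 VA=0x34301B6F8 (w,user):
  [0] read 0x17 idx=13: raw=0x21007 flags P=1 W=1 U=1 S=0
  [1] read 0x21 idx=24: raw=0x23007 flags P=1 W=1 U=1 S=0
  [2] read 0x23 idx=27: raw=0x25007 flags P=1 W=1 U=1 S=0
  ✓ 0x256F8  — 3 lookups
#2 VA=0x68021C688 (r,user):
  [0] read 0x17 idx=26: raw=0x28007 flags P=1 W=1 U=1 S=0
  [1] read 0x28 idx=1: raw=0x2C007 flags P=1 W=1 U=1 S=0
  [2] read 0x2C idx=28: raw=0x2F007 flags P=1 W=1 U=1 S=0
  ✓ 0x2F688  — 3 lookups
#3 VA=0x6C3613F49 (w,kernel):
  [0] read 0x17 idx=27: raw=0x33007 flags P=1 W=1 U=1 S=0
  [1] read 0x33 idx=27: raw=0x34007 flags P=1 W=1 U=1 S=0
  [2] read 0x34 idx=19: raw=0x38005 flags P=1 W=0 U=1 S=0
  ⇒ fault: PROTECTION_VIOLATION  — 3 lookups

Access #0 fault: NONE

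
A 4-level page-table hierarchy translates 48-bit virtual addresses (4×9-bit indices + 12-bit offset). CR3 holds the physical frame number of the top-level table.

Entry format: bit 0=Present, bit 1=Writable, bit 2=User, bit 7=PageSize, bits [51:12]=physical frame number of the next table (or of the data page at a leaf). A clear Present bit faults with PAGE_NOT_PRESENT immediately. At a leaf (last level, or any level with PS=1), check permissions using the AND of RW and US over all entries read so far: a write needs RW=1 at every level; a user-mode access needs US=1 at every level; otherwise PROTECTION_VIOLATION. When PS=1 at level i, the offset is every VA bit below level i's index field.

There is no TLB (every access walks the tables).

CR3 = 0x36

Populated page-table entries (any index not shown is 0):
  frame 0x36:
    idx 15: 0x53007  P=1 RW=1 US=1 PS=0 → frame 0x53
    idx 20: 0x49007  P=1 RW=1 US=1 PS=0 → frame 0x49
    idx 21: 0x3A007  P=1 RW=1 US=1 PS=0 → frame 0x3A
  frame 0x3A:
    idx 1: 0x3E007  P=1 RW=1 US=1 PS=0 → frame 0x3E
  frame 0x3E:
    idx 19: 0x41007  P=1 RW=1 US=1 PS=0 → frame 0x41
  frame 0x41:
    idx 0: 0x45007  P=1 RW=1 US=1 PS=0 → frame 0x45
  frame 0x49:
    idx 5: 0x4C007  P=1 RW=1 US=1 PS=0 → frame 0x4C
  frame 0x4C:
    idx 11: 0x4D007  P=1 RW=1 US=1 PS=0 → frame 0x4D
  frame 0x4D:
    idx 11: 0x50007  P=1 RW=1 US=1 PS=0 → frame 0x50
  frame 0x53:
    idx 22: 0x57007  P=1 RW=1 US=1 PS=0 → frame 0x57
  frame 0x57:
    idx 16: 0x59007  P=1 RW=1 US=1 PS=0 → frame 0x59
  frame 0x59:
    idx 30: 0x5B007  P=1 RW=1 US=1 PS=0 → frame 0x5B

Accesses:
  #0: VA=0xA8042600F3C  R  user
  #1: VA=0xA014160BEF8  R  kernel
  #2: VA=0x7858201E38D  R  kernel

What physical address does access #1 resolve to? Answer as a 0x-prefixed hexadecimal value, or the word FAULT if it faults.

Per-access translation:
#0 VA=0xA8042600F3C (r,user):
  L0: frame=0x36 idx=21 entry=0x3A007 [P=1 RW=1 US=1 PS=0]
  L1: frame=0x3A idx=1 entry=0x3E007 [P=1 RW=1 US=1 PS=0]
  L2: frame=0x3E idx=19 entry=0x41007 [P=1 RW=1 US=1 PS=0]
  L3: frame=0x41 idx=0 entry=0x45007 [P=1 RW=1 US=1 PS=0]
  ⇒ phys 0x45F3C  [4 reads]
#1 VA=0xA014160BEF8 (r,kernel):
  L0: frame=0x36 idx=20 entry=0x49007 [P=1 RW=1 US=1 PS=0]
  L1: frame=0x49 idx=5 entry=0x4C007 [P=1 RW=1 US=1 PS=0]
  L2: frame=0x4C idx=11 entry=0x4D007 [P=1 RW=1 US=1 PS=0]
  L3: frame=0x4D idx=11 entry=0x50007 [P=1 RW=1 US=1 PS=0]
  ⇒ phys 0x50EF8  [4 reads]
#2 VA=0x7858201E38D (r,kernel):
  L0: frame=0x36 idx=15 entry=0x53007 [P=1 RW=1 US=1 PS=0]
  L1: frame=0x53 idx=22 entry=0x57007 [P=1 RW=1 US=1 PS=0]
  L2: frame=0x57 idx=16 entry=0x59007 [P=1 RW=1 US=1 PS=0]
  L3: frame=0x59 idx=30 entry=0x5B007 [P=1 RW=1 US=1 PS=0]
  ⇒ phys 0x5B38D  [4 reads]

Access #1 PA: 0x50EF8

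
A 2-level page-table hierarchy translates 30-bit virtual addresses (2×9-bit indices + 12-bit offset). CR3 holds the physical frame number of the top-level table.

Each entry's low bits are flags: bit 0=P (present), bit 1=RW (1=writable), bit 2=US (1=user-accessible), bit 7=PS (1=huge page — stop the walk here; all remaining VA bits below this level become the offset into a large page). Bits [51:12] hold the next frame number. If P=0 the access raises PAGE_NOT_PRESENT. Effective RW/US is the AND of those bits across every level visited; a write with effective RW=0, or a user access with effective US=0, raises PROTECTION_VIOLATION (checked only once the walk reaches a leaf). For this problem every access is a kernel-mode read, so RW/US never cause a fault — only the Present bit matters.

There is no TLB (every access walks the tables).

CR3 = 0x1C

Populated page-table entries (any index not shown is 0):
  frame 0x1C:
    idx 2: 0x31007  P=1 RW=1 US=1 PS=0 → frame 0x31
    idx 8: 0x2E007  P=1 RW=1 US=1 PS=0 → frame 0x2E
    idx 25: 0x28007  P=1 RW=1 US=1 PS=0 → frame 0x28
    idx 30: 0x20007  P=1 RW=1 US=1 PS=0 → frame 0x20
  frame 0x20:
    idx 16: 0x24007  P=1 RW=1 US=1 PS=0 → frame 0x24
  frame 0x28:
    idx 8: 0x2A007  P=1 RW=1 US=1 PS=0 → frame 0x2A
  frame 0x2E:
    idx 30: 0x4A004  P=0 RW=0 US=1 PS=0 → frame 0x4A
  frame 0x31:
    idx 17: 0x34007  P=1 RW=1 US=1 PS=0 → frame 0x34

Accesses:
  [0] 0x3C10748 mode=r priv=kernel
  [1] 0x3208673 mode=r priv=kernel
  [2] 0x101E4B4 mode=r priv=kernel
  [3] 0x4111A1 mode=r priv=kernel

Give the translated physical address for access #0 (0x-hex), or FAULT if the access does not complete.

Trace:
#0 VA=0x3C10748 (r,kernel):
  [0] read 0x1C idx=30: raw=0x20007 flags P=1 W=1 U=1 S=0
  [1] read 0x20 idx=16: raw=0x24007 flags P=1 W=1 U=1 S=0
  ⇒ phys 0x24748  [2 reads]
#1 VA=0x3208673 (r,kernel):
  [0] read 0x1C idx=25: raw=0x28007 flags P=1 W=1 U=1 S=0
  [1] read 0x28 idx=8: raw=0x2A007 flags P=1 W=1 U=1 S=0
  ⇒ phys 0x2A673  [2 reads]
#2 VA=0x101E4B4 (r,kernel):
  [0] read 0x1C idx=8: raw=0x2E007 flags P=1 W=1 U=1 S=0
  [1] read 0x2E idx=30: raw=0x4A004 flags P=0 W=0 U=1 S=0
  → PAGE_NOT_PRESENT  (2 entries read)
#3 VA=0x4111A1 (r,kernel):
  [0] read 0x1C idx=2: raw=0x31007 flags P=1 W=1 U=1 S=0
  [1] read 0x31 idx=17: raw=0x34007 flags P=1 W=1 U=1 S=0
  ⇒ phys 0x341A1  [2 reads]

Access #0 PA: 0x24748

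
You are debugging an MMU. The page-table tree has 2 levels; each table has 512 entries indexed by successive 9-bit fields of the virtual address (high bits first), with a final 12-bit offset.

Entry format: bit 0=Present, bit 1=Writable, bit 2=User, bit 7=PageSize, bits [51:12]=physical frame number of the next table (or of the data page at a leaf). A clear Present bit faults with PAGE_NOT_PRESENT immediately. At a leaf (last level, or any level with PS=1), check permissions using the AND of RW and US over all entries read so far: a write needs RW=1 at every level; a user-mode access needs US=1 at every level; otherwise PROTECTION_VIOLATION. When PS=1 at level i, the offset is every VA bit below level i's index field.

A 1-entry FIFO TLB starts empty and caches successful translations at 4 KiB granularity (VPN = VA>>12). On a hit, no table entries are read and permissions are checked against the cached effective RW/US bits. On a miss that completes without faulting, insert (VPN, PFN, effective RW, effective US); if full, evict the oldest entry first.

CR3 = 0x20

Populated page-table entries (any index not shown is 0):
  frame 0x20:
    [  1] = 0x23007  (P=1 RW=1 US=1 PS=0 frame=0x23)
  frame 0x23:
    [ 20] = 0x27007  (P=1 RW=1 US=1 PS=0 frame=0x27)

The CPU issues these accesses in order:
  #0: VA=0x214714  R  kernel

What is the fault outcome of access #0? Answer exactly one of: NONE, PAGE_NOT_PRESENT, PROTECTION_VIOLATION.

Per-access translation:
#0 VA=0x214714 (r,kernel):
  lvl0: tbl 0x20, slot 1 ⇒ 0x23007 (P1/RW1/US1/PS0)
  lvl1: tbl 0x23, slot 20 ⇒ 0x27007 (P1/RW1/US1/PS0)
  → PA=0x27714  (2 entries read)

Access #0 fault: NONE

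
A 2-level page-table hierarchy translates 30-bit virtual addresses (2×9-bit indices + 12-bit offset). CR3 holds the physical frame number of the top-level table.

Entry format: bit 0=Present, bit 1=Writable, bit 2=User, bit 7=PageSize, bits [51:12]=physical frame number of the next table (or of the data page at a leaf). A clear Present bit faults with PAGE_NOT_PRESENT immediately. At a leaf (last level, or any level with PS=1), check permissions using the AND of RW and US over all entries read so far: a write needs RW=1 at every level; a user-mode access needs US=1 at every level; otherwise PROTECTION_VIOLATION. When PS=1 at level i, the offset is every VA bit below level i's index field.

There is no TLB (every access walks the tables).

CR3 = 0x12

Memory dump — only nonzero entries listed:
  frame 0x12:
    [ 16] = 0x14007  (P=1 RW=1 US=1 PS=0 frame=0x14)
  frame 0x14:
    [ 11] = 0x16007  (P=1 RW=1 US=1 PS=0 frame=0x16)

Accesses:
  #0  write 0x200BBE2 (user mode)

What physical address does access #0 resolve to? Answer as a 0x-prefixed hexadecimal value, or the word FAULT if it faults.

Per-access translation:
#0 VA=0x200BBE2 (w,user):
  [0] read 0x12 idx=16: raw=0x14007 flags P=1 W=1 U=1 S=0
  [1] read 0x14 idx=11: raw=0x16007 flags P=1 W=1 U=1 S=0
  ✓ 0x16BE2  — 2 lookups

Access #0 PA: 0x16BE2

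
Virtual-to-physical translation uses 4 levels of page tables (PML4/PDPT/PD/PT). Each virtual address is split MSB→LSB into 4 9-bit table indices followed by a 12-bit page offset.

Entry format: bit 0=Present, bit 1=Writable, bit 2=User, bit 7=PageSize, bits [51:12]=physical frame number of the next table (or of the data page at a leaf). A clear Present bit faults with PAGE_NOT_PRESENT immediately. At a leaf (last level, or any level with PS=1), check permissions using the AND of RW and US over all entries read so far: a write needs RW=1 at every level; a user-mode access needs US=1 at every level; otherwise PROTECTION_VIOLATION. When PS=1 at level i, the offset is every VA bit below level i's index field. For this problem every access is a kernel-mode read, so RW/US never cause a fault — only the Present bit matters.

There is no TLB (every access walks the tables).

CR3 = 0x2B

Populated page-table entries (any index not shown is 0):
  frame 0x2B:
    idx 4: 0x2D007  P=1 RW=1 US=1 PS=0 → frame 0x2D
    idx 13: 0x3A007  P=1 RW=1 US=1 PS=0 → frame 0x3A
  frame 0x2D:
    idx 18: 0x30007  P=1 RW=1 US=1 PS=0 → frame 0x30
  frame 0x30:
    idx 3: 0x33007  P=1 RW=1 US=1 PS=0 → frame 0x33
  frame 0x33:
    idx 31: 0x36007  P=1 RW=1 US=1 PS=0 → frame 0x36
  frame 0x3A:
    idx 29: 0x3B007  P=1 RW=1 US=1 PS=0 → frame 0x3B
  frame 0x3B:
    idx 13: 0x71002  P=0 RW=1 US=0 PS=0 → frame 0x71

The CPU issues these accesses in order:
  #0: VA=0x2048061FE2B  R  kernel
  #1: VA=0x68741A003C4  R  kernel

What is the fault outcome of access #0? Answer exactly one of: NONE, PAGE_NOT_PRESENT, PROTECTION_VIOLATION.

Walk each access:
#0 VA=0x2048061FE2B (r,kernel):
  lvl0: tbl 0x2B, slot 4 ⇒ 0x2D007 (P1/RW1/US1/PS0)
  lvl1: tbl 0x2D, slot 18 ⇒ 0x30007 (P1/RW1/US1/PS0)
  lvl2: tbl 0x30, slot 3 ⇒ 0x33007 (P1/RW1/US1/PS0)
  lvl3: tbl 0x33, slot 31 ⇒ 0x36007 (P1/RW1/US1/PS0)
  → PA=0x36E2B  (4 entries read)
#1 VA=0x68741A003C4 (r,kernel):
  lvl0: tbl 0x2B, slot 13 ⇒ 0x3A007 (P1/RW1/US1/PS0)
  lvl1: tbl 0x3A, slot 29 ⇒ 0x3B007 (P1/RW1/US1/PS0)
  lvl2: tbl 0x3B, slot 13 ⇒ 0x71002 (P0/RW1/US0/PS0)
  → PAGE_NOT_PRESENT  (3 entries read)

Access #0 fault: NONE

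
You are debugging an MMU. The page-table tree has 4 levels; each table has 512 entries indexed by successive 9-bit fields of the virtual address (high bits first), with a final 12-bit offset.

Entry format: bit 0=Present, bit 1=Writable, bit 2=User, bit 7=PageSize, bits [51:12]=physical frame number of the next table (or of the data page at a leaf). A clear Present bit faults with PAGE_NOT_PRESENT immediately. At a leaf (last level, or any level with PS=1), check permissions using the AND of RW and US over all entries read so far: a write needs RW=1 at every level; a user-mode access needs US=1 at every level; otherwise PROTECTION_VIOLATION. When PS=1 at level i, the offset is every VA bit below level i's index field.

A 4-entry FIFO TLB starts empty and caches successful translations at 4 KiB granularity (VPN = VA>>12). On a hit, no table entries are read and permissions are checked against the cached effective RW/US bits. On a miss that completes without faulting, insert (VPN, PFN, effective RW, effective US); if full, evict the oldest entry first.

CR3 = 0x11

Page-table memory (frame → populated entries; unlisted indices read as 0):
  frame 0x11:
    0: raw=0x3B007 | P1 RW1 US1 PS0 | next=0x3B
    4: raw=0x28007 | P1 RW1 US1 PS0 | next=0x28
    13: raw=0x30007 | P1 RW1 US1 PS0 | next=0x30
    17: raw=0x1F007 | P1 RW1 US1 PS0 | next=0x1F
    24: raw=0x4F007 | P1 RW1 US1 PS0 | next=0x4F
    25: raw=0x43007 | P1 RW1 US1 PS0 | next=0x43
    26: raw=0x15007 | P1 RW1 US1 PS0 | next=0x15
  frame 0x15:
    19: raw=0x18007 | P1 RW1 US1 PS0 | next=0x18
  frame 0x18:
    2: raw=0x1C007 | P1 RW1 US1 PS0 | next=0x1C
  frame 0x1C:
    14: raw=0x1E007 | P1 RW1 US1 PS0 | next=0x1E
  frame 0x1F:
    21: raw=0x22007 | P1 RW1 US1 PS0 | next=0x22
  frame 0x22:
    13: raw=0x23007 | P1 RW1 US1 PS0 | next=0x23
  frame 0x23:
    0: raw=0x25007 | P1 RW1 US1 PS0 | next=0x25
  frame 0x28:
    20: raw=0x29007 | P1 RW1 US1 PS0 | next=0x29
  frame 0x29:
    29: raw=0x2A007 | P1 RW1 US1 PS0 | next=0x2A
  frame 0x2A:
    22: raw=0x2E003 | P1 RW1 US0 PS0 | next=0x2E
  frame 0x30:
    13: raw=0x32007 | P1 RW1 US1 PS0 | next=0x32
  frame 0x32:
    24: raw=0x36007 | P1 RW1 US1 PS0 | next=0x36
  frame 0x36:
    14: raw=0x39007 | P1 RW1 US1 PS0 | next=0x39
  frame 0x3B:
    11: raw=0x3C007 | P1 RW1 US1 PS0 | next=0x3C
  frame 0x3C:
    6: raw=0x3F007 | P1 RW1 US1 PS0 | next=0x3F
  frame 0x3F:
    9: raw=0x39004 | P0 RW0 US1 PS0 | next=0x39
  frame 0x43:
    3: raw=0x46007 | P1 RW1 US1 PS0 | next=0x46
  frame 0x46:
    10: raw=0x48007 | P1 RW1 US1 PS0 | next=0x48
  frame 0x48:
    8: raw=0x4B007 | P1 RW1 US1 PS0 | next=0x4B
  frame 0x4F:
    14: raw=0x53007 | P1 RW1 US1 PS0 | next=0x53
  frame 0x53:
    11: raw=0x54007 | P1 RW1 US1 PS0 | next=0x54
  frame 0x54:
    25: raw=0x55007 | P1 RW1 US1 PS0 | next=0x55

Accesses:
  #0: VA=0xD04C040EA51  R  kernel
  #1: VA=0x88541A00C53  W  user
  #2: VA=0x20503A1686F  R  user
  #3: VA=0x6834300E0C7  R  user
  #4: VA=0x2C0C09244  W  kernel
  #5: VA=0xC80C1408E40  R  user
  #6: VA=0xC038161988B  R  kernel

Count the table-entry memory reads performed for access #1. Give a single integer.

Trace:
#0 VA=0xD04C040EA51 (r,kernel):
  L0: frame=0x11 idx=26 entry=0x15007 [P=1 RW=1 US=1 PS=0]
  L1: frame=0x15 idx=19 entry=0x18007 [P=1 RW=1 US=1 PS=0]
  L2: frame=0x18 idx=2 entry=0x1C007 [P=1 RW=1 US=1 PS=0]
  L3: frame=0x1C idx=14 entry=0x1E007 [P=1 RW=1 US=1 PS=0]
  ⇒ phys 0x1EA51  [4 reads]
#1 VA=0x88541A00C53 (w,user):
  L0: frame=0x11 idx=17 entry=0x1F007 [P=1 RW=1 US=1 PS=0]
  L1: frame=0x1F idx=21 entry=0x22007 [P=1 RW=1 US=1 PS=0]
  L2: frame=0x22 idx=13 entry=0x23007 [P=1 RW=1 US=1 PS=0]
  L3: frame=0x23 idx=0 entry=0x25007 [P=1 RW=1 US=1 PS=0]
  ⇒ phys 0x25C53  [4 reads]
#2 VA=0x20503A1686F (r,user):
  L0: frame=0x11 idx=4 entry=0x28007 [P=1 RW=1 US=1 PS=0]
  L1: frame=0x28 idx=20 entry=0x29007 [P=1 RW=1 US=1 PS=0]
  L2: frame=0x29 idx=29 entry=0x2A007 [P=1 RW=1 US=1 PS=0]
  L3: frame=0x2A idx=22 entry=0x2E003 [P=1 RW=1 US=0 PS=0]
  ⇒ fault: PROTECTION_VIOLATION  — 4 lookups
#3 VA=0x6834300E0C7 (r,user):
  L0: frame=0x11 idx=13 entry=0x30007 [P=1 RW=1 US=1 PS=0]
  L1: frame=0x30 idx=13 entry=0x32007 [P=1 RW=1 US=1 PS=0]
  L2: frame=0x32 idx=24 entry=0x36007 [P=1 RW=1 US=1 PS=0]
  L3: frame=0x36 idx=14 entry=0x39007 [P=1 RW=1 US=1 PS=0]
  ⇒ phys 0x390C7  [4 reads]
#4 VA=0x2C0C09244 (w,kernel):
  L0: frame=0x11 idx=0 entry=0x3B007 [P=1 RW=1 US=1 PS=0]
  L1: frame=0x3B idx=11 entry=0x3C007 [P=1 RW=1 US=1 PS=0]
  L2: frame=0x3C idx=6 entry=0x3F007 [P=1 RW=1 US=1 PS=0]
  L3: frame=0x3F idx=9 entry=0x39004 [P=0 RW=0 US=1 PS=0]
  ⇒ fault: PAGE_NOT_PRESENT  — 4 lookups
#5 VA=0xC80C1408E40 (r,user):
  L0: frame=0x11 idx=25 entry=0x43007 [P=1 RW=1 US=1 PS=0]
  L1: frame=0x43 idx=3 entry=0x46007 [P=1 RW=1 US=1 PS=0]
  L2: frame=0x46 idx=10 entry=0x48007 [P=1 RW=1 US=1 PS=0]
  L3: frame=0x48 idx=8 entry=0x4B007 [P=1 RW=1 US=1 PS=0]
  ⇒ phys 0x4BE40  [4 reads]
#6 VA=0xC038161988B (r,kernel):
  L0: frame=0x11 idx=24 entry=0x4F007 [P=1 RW=1 US=1 PS=0]
  L1: frame=0x4F idx=14 entry=0x53007 [P=1 RW=1 US=1 PS=0]
  L2: frame=0x53 idx=11 entry=0x54007 [P=1 RW=1 US=1 PS=0]
  L3: frame=0x54 idx=25 entry=0x55007 [P=1 RW=1 US=1 PS=0]
  ⇒ phys 0x5588B  [4 reads]

Entries read for #1: 4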